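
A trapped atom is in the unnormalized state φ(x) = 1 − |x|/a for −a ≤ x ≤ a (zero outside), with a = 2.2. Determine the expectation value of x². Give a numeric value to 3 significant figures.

⟨x²⟩ = ∫ x²·|φ|² dx / ∫|φ|² dx (integrals over the domain).
φ is even, so ∫ over [−a, a] = 2∫₀ᵃ with φ = 1 − x/a there: ∫₀ᵃ (1 − x/a)² dx = a/3, ∫₀ᵃ x²(1 − x/a)² dx = a³/30, ∫₀ᵃ x⁴(1 − x/a)² dx = a⁵/105.
State is unnormalized: ∫|φ|² dx = 1.4667, and ∫φ*·x²·φ dx = 0.70987, so ⟨x²⟩ = 0.70987 / 1.4667.
⟨x²⟩ = 0.48400.

0.484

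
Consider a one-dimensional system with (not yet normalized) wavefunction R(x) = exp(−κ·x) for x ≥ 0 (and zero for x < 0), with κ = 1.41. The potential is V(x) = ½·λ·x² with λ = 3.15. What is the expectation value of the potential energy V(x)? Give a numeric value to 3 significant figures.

0.396

⟨V⟩ = ∫ V(x)·|R|² dx / ∫|R|² dx.
Every integrand reduces to terms xʲ·e^(−2κx) on [0, ∞); use ∫₀^∞ xʲ·e^(−2κx) dx = j!/(2κ)^(j+1).
State is unnormalized: ∫|R|² dx = 0.35461, and ∫R*·V(x)·R dx = 0.14046, so ⟨V⟩ = 0.14046 / 0.35461.
⟨V⟩ = 0.39611.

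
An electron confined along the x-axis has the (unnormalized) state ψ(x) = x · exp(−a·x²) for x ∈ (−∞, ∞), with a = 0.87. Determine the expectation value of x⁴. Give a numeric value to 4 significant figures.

⟨x⁴⟩ = ∫ x⁴·|ψ|² dx / ∫|ψ|² dx (integrals over the domain).
Expand each integrand as polynomial × e^(−2ax²) and use ∫x^(2j)·e^(−2ax²) dx = (2j−1)!!/(4a)^j · √(π/(2a)), odd powers → 0; here √(π/(2a)) = 1.3437.
State is unnormalized: ∫|ψ|² dx = 0.38612, and ∫ψ*·x⁴·ψ dx = 0.47825, so ⟨x⁴⟩ = 0.47825 / 0.38612.
⟨x⁴⟩ = 1.2386.

1.239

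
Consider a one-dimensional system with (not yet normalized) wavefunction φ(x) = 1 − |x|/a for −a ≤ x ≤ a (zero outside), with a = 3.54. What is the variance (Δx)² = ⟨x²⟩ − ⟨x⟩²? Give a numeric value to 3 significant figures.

1.25

Compute ⟨x⟩ and ⟨x²⟩ separately, then (Δx)² = ⟨x²⟩ − ⟨x⟩².
φ is even, so ∫ over [−a, a] = 2∫₀ᵃ with φ = 1 − x/a there: ∫₀ᵃ (1 − x/a)² dx = a/3, ∫₀ᵃ x²(1 − x/a)² dx = a³/30, ∫₀ᵃ x⁴(1 − x/a)² dx = a⁵/105.
Normalization: ∫|φ|² dx = 2.3600.
⟨x⟩ = 0.0000 and ⟨x²⟩ = 1.2532.
(Δx)² = 1.2532 − (0.0000)² = 1.2532.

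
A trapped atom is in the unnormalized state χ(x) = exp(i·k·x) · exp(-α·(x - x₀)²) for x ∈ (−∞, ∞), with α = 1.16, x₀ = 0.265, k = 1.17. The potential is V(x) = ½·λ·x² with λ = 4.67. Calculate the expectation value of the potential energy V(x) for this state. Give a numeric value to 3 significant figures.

⟨V⟩ = ∫ V(x)·|χ|² dx / ∫|χ|² dx.
Gaussian moments (u = x − x₀): ∫u^(2j)·e^(−2αu²) du = (2j−1)!!/(4α)^j · √(π/(2α)), odd powers integrate to 0; here √(π/(2α)) = 1.1637.
State is unnormalized: ∫|χ|² dx = 1.1637, and ∫χ*·V(x)·χ dx = 0.77641, so ⟨V⟩ = 0.77641 / 1.1637.
⟨V⟩ = 0.66721.

0.667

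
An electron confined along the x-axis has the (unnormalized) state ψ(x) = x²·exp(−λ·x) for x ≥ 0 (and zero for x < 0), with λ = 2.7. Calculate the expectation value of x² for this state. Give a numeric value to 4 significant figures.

1.029

⟨x²⟩ = ∫ x²·|ψ|² dx / ∫|ψ|² dx (integrals over the domain).
Every integrand reduces to terms xʲ·e^(−2λx) on [0, ∞); use ∫₀^∞ xʲ·e^(−2λx) dx = j!/(2λ)^(j+1).
State is unnormalized: ∫|ψ|² dx = 0.0052269, and ∫ψ*·x²·ψ dx = 0.0053774, so ⟨x²⟩ = 0.0053774 / 0.0052269.
⟨x²⟩ = 1.0288.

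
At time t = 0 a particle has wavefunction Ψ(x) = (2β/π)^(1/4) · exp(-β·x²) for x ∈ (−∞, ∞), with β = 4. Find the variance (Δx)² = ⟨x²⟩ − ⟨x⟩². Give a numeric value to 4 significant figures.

0.06250

Compute ⟨x⟩ and ⟨x²⟩ separately, then (Δx)² = ⟨x²⟩ − ⟨x⟩².
Gaussian moments: ∫x^(2j)·e^(−2βx²) dx = (2j−1)!!/(4β)^j · √(π/(2β)), odd powers integrate to 0; here √(π/(2β)) = 0.62666.
⟨x⟩ = 0.0000 and ⟨x²⟩ = 0.062500.
(Δx)² = 0.062500 − (0.0000)² = 0.062500.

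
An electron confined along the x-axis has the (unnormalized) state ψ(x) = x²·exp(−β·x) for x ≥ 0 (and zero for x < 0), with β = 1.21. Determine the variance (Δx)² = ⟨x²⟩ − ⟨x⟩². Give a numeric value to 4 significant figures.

Compute ⟨x⟩ and ⟨x²⟩ separately, then (Δx)² = ⟨x²⟩ − ⟨x⟩².
Every integrand reduces to terms xʲ·e^(−2βx) on [0, ∞); use ∫₀^∞ xʲ·e^(−2βx) dx = j!/(2β)^(j+1).
Normalization: ∫|ψ|² dx = 0.28916.
⟨x⟩ = 2.0661 and ⟨x²⟩ = 5.1226.
(Δx)² = 5.1226 − (2.0661)² = 0.85377.

0.8538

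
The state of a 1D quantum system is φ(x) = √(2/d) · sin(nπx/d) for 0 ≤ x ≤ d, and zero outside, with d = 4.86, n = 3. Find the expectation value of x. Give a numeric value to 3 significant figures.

⟨x⟩ = ∫ x·|φ|² dx (integrals over the domain).
With sin²θ = (1 − cos2θ)/2 on 0 ≤ x ≤ d: ∫sin²(nπx/d) dx = d/2, ∫x·sin²(nπx/d) dx = d²/4, ∫x²·sin²(nπx/d) dx = d³·(1/6 − 1/(4n²π²)); higher powers xᵏ the same way, integrating xᵏ·cos(2nπx/d) by parts.
⟨x⟩ = 2.4300.

2.43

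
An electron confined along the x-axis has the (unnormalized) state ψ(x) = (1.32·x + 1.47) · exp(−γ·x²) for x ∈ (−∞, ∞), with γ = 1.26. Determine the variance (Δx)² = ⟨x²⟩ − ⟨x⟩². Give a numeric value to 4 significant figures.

Compute ⟨x⟩ and ⟨x²⟩ separately, then (Δx)² = ⟨x²⟩ − ⟨x⟩².
Expand each integrand as polynomial × e^(−2γx²) and use ∫x^(2j)·e^(−2γx²) dx = (2j−1)!!/(4γ)^j · √(π/(2γ)), odd powers → 0; here √(π/(2γ)) = 1.1165.
Normalization: ∫|ψ|² dx = 2.7987.
⟨x⟩ = 0.30719 and ⟨x²⟩ = 0.25314.
(Δx)² = 0.25314 − (0.30719)² = 0.15878.

0.1588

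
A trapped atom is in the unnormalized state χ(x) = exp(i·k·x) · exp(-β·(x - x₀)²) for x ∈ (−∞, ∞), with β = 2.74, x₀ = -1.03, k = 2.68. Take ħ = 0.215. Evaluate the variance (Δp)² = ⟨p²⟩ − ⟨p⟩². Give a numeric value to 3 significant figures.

Compute ⟨p⟩ and ⟨p²⟩ separately; (Δp)² = ⟨p²⟩ − ⟨p⟩².
Gaussian moments (u = x − x₀): ∫u^(2j)·e^(−2βu²) du = (2j−1)!!/(4β)^j · √(π/(2β)), odd powers integrate to 0; here √(π/(2β)) = 0.75715. Derivatives: χ′ = (ik − 2βu)·χ, χ″ = ((ik − 2βu)² − 2β)·χ; the odd-in-u pieces drop out.
Normalization: ∫|χ|² dx = 0.75715.
⟨p⟩ = 0.57620 and ⟨p²⟩ = 0.45866.
(Δp)² = 0.45866 − (0.57620)² = 0.12666.

0.127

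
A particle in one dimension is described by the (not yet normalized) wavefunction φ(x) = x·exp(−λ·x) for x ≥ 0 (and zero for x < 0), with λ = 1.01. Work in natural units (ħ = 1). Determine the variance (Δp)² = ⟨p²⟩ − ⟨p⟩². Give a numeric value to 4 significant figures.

Compute ⟨p⟩ and ⟨p²⟩ separately; (Δp)² = ⟨p²⟩ − ⟨p⟩².
Differentiate x·exp(−λ·x) with the product rule; every integrand then reduces to terms xʲ·e^(−2λx) on [0, ∞), with ∫₀^∞ xʲ·e^(−2λx) dx = j!/(2λ)^(j+1).
Normalization: ∫|φ|² dx = 0.24265.
⟨p⟩ = 0.0000 and ⟨p²⟩ = 1.0201.
(Δp)² = 1.0201 − (0.0000)² = 1.0201.

1.020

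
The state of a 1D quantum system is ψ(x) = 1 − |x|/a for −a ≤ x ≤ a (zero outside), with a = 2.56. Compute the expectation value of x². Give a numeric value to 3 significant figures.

0.655

⟨x²⟩ = ∫ x²·|ψ|² dx / ∫|ψ|² dx (integrals over the domain).
ψ is even, so ∫ over [−a, a] = 2∫₀ᵃ with ψ = 1 − x/a there: ∫₀ᵃ (1 − x/a)² dx = a/3, ∫₀ᵃ x²(1 − x/a)² dx = a³/30, ∫₀ᵃ x⁴(1 − x/a)² dx = a⁵/105.
State is unnormalized: ∫|ψ|² dx = 1.7067, and ∫ψ*·x²·ψ dx = 1.1185, so ⟨x²⟩ = 1.1185 / 1.7067.
⟨x²⟩ = 0.65536.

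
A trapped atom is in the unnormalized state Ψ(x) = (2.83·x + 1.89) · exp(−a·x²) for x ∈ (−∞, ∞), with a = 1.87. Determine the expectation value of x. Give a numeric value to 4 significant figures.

0.3080

⟨x⟩ = ∫ x·|Ψ|² dx / ∫|Ψ|² dx (integrals over the domain).
Expand each integrand as polynomial × e^(−2ax²) and use ∫x^(2j)·e^(−2ax²) dx = (2j−1)!!/(4a)^j · √(π/(2a)), odd powers → 0; here √(π/(2a)) = 0.91651.
State is unnormalized: ∫|Ψ|² dx = 4.2552, and ∫Ψ*·x·Ψ dx = 1.3107, so ⟨x⟩ = 1.3107 / 4.2552.
⟨x⟩ = 0.30803.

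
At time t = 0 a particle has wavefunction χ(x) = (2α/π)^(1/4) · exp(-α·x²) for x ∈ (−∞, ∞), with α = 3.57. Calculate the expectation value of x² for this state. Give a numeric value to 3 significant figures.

⟨x²⟩ = ∫ x²·|χ|² dx (integrals over the domain).
Gaussian moments: ∫x^(2j)·e^(−2αx²) dx = (2j−1)!!/(4α)^j · √(π/(2α)), odd powers integrate to 0; here √(π/(2α)) = 0.66332.
⟨x²⟩ = 0.070028.

0.0700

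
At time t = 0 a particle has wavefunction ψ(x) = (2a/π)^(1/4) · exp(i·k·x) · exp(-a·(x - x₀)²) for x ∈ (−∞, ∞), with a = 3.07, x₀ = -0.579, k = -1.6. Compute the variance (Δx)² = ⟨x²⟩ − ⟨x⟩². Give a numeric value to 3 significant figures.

0.0814

Compute ⟨x⟩ and ⟨x²⟩ separately, then (Δx)² = ⟨x²⟩ − ⟨x⟩².
Gaussian moments (u = x − x₀): ∫u^(2j)·e^(−2au²) du = (2j−1)!!/(4a)^j · √(π/(2a)), odd powers integrate to 0; here √(π/(2a)) = 0.71530.
⟨x⟩ = -0.57900 and ⟨x²⟩ = 0.41667.
(Δx)² = 0.41667 − (-0.57900)² = 0.081433.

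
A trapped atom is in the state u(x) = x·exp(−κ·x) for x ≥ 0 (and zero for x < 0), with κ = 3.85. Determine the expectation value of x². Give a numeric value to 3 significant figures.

0.202

⟨x²⟩ = ∫ x²·|u|² dx / ∫|u|² dx (integrals over the domain).
Every integrand reduces to terms xʲ·e^(−2κx) on [0, ∞); use ∫₀^∞ xʲ·e^(−2κx) dx = j!/(2κ)^(j+1).
State is unnormalized: ∫|u|² dx = 0.0043808, and ∫u*·x²·u dx = 0.00088666, so ⟨x²⟩ = 0.00088666 / 0.0043808.
⟨x²⟩ = 0.20240.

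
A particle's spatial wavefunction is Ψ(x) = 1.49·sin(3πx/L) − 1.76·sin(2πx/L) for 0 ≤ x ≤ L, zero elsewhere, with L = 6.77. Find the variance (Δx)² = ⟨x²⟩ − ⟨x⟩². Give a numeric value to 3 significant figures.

1.69

Compute ⟨x⟩ and ⟨x²⟩ separately, then (Δx)² = ⟨x²⟩ − ⟨x⟩².
On 0 ≤ x ≤ L (j ≠ l): ∫sin²(jπx/L) dx = L/2, ∫sin(jπx/L)·sin(lπx/L) dx = 0; diagonal moments ∫x·sin²(jπx/L) dx = L²/4, ∫x²·sin²(jπx/L) dx = L³·(1/6 − 1/(4j²π²)); cross terms ∫x·sin(jπx/L)·sin(lπx/L) dx = 0 for j + l even and −4jlL²/(π²(j² − l²)²) for j + l odd, ∫x²·sin(jπx/L)·sin(lπx/L) dx = (−1)^(j+l)·4jlL³/(π²(j² − l²)²); higher powers the same way via product-to-sum and parts.
Normalization: ∫|Ψ|² dx = 18.000.
⟨x⟩ = 4.6840 and ⟨x²⟩ = 23.626.
(Δx)² = 23.626 − (4.6840)² = 1.6863.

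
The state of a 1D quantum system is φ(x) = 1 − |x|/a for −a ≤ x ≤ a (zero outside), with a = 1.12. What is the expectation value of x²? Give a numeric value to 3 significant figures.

⟨x²⟩ = ∫ x²·|φ|² dx / ∫|φ|² dx (integrals over the domain).
φ is even, so ∫ over [−a, a] = 2∫₀ᵃ with φ = 1 − x/a there: ∫₀ᵃ (1 − x/a)² dx = a/3, ∫₀ᵃ x²(1 − x/a)² dx = a³/30, ∫₀ᵃ x⁴(1 − x/a)² dx = a⁵/105.
State is unnormalized: ∫|φ|² dx = 0.74667, and ∫φ*·x²·φ dx = 0.093662, so ⟨x²⟩ = 0.093662 / 0.74667.
⟨x²⟩ = 0.12544.

0.125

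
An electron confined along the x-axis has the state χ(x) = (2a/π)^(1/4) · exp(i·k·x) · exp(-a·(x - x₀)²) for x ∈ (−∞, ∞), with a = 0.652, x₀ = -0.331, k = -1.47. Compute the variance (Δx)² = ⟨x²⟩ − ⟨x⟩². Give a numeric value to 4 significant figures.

0.3834

Compute ⟨x⟩ and ⟨x²⟩ separately, then (Δx)² = ⟨x²⟩ − ⟨x⟩².
Gaussian moments (u = x − x₀): ∫u^(2j)·e^(−2au²) du = (2j−1)!!/(4a)^j · √(π/(2a)), odd powers integrate to 0; here √(π/(2a)) = 1.5522.
⟨x⟩ = -0.33100 and ⟨x²⟩ = 0.49300.
(Δx)² = 0.49300 − (-0.33100)² = 0.38344.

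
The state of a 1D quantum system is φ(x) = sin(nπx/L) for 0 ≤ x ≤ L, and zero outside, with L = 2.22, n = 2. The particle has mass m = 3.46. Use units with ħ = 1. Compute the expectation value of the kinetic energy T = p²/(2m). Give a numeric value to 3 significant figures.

1.16

T = −(ħ²/2m) d²/dx², so ⟨T⟩ = −(ħ²/2m) ∫ φ*·φ'' dx / ∫|φ|² dx; with m = 3.46.
d/dx sin(nπx/L) = (nπ/L)·cos(nπx/L) and d²/dx² sin(nπx/L) = −(nπ/L)²·sin(nπx/L); on 0 ≤ x ≤ L, ∫sin²(nπx/L) dx = L/2 and ∫sin(nπx/L)·cos(nπx/L) dx = 0.
State is unnormalized: ∫|φ|² dx = 1.1100, and ∫φ*·(−ħ²/2m · φ'') dx = 1.2849, so ⟨T⟩ = 1.2849 / 1.1100.
⟨T⟩ = 1.1576.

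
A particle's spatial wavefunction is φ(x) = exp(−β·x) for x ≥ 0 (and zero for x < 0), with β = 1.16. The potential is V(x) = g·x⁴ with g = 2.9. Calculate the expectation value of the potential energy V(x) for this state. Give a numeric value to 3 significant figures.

2.40

⟨V⟩ = ∫ V(x)·|φ|² dx / ∫|φ|² dx.
Every integrand reduces to terms xʲ·e^(−2βx) on [0, ∞); use ∫₀^∞ xʲ·e^(−2βx) dx = j!/(2β)^(j+1).
State is unnormalized: ∫|φ|² dx = 0.43103, and ∫φ*·V(x)·φ dx = 1.0355, so ⟨V⟩ = 1.0355 / 0.43103.
⟨V⟩ = 2.4025.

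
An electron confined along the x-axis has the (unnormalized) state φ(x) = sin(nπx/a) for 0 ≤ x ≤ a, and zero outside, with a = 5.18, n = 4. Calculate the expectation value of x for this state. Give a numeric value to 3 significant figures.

2.59

⟨x⟩ = ∫ x·|φ|² dx / ∫|φ|² dx (integrals over the domain).
With sin²θ = (1 − cos2θ)/2 on 0 ≤ x ≤ a: ∫sin²(nπx/a) dx = a/2, ∫x·sin²(nπx/a) dx = a²/4, ∫x²·sin²(nπx/a) dx = a³·(1/6 − 1/(4n²π²)); higher powers xᵏ the same way, integrating xᵏ·cos(2nπx/a) by parts.
State is unnormalized: ∫|φ|² dx = 2.5900, and ∫φ*·x·φ dx = 6.7081, so ⟨x⟩ = 6.7081 / 2.5900.
⟨x⟩ = 2.5900.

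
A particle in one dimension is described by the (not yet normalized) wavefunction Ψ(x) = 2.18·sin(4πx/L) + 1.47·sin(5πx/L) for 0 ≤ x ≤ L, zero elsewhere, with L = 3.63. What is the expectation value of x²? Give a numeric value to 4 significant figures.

1.910

⟨x²⟩ = ∫ x²·|Ψ|² dx / ∫|Ψ|² dx (integrals over the domain).
On 0 ≤ x ≤ L (j ≠ l): ∫sin²(jπx/L) dx = L/2, ∫sin(jπx/L)·sin(lπx/L) dx = 0; diagonal moments ∫x·sin²(jπx/L) dx = L²/4, ∫x²·sin²(jπx/L) dx = L³·(1/6 − 1/(4j²π²)); cross terms ∫x·sin(jπx/L)·sin(lπx/L) dx = 0 for j + l even and −4jlL²/(π²(j² − l²)²) for j + l odd, ∫x²·sin(jπx/L)·sin(lπx/L) dx = (−1)^(j+l)·4jlL³/(π²(j² − l²)²); higher powers the same way via product-to-sum and parts.
State is unnormalized: ∫|Ψ|² dx = 12.548, and ∫Ψ*·x²·Ψ dx = 23.970, so ⟨x²⟩ = 23.970 / 12.548.
⟨x²⟩ = 1.9103.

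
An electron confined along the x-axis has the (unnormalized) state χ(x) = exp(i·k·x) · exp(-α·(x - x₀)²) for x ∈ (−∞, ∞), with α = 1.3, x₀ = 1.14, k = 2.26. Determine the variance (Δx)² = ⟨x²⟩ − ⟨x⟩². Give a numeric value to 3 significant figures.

Compute ⟨x⟩ and ⟨x²⟩ separately, then (Δx)² = ⟨x²⟩ − ⟨x⟩².
Gaussian moments (u = x − x₀): ∫u^(2j)·e^(−2αu²) du = (2j−1)!!/(4α)^j · √(π/(2α)), odd powers integrate to 0; here √(π/(2α)) = 1.0992.
Normalization: ∫|χ|² dx = 1.0992.
⟨x⟩ = 1.1400 and ⟨x²⟩ = 1.4919.
(Δx)² = 1.4919 − (1.1400)² = 0.19231.

0.192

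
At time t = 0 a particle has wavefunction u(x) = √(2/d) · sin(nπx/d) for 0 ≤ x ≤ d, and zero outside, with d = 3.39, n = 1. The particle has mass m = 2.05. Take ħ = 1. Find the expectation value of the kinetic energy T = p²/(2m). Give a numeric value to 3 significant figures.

T = −(ħ²/2m) d²/dx², so ⟨T⟩ = −(ħ²/2m) ∫ u*·u'' dx; with m = 2.05.
d/dx sin(nπx/d) = (nπ/d)·cos(nπx/d) and d²/dx² sin(nπx/d) = −(nπ/d)²·sin(nπx/d); on 0 ≤ x ≤ d, ∫sin²(nπx/d) dx = d/2 and ∫sin(nπx/d)·cos(nπx/d) dx = 0.
⟨T⟩ = 0.20947.

0.209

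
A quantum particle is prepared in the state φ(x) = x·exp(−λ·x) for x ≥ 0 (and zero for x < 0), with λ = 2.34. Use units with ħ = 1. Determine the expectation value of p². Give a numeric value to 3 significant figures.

5.48

p² φ = −ħ² d²φ/dx²; ⟨p²⟩ = −ħ² ∫ φ*·φ'' dx / ∫|φ|² dx.
Differentiate x·exp(−λ·x) with the product rule; every integrand then reduces to terms xʲ·e^(−2λx) on [0, ∞), with ∫₀^∞ xʲ·e^(−2λx) dx = j!/(2λ)^(j+1).
State is unnormalized: ∫|φ|² dx = 0.019512, and ∫φ*·(−ħ² φ'') dx = 0.10684, so ⟨p²⟩ = 0.10684 / 0.019512.
⟨p²⟩ = 5.4756.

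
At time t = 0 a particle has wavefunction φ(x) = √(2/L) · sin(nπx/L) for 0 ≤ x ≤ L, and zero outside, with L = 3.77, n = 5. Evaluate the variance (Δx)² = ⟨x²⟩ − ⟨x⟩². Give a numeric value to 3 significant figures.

1.16

Compute ⟨x⟩ and ⟨x²⟩ separately, then (Δx)² = ⟨x²⟩ − ⟨x⟩².
With sin²θ = (1 − cos2θ)/2 on 0 ≤ x ≤ L: ∫sin²(nπx/L) dx = L/2, ∫x·sin²(nπx/L) dx = L²/4, ∫x²·sin²(nπx/L) dx = L³·(1/6 − 1/(4n²π²)); higher powers xᵏ the same way, integrating xᵏ·cos(2nπx/L) by parts.
⟨x⟩ = 1.8850 and ⟨x²⟩ = 4.7088.
(Δx)² = 4.7088 − (1.8850)² = 1.1556.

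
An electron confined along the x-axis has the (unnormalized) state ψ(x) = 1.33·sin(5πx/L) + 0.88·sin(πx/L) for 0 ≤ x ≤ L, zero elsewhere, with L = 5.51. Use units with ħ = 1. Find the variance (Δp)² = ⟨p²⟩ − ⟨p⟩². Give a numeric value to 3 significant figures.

5.75

Compute ⟨p⟩ and ⟨p²⟩ separately; (Δp)² = ⟨p²⟩ − ⟨p⟩².
d²/dx² sin(jπx/L) = −(jπ/L)²·sin(jπx/L); on 0 ≤ x ≤ L, ∫sin²(jπx/L) dx = L/2 and ∫sin(jπx/L)·sin(lπx/L) dx = 0 for j ≠ l, so only diagonal terms survive in ∫|ψ|² and ∫ψ·ψ″; ∫ψ·ψ′ dx = [ψ²/2] between the walls = 0.
Normalization: ∫|ψ|² dx = 7.0068.
⟨p⟩ = 0.0000 and ⟨p²⟩ = 5.7515.
(Δp)² = 5.7515 − (0.0000)² = 5.7515.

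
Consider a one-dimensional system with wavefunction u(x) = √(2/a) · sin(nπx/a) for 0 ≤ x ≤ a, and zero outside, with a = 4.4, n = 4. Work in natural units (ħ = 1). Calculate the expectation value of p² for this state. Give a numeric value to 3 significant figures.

p² u = −ħ² d²u/dx²; ⟨p²⟩ = −ħ² ∫ u*·u'' dx.
d/dx sin(nπx/a) = (nπ/a)·cos(nπx/a) and d²/dx² sin(nπx/a) = −(nπ/a)²·sin(nπx/a); on 0 ≤ x ≤ a, ∫sin²(nπx/a) dx = a/2 and ∫sin(nπx/a)·cos(nπx/a) dx = 0.
⟨p²⟩ = 8.1567.

8.16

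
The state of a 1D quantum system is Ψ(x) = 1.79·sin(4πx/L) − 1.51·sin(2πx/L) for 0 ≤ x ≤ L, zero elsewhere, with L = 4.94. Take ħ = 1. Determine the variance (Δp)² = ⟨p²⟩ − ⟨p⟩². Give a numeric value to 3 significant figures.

4.45

Compute ⟨p⟩ and ⟨p²⟩ separately; (Δp)² = ⟨p²⟩ − ⟨p⟩².
d²/dx² sin(jπx/L) = −(jπ/L)²·sin(jπx/L); on 0 ≤ x ≤ L, ∫sin²(jπx/L) dx = L/2 and ∫sin(jπx/L)·sin(lπx/L) dx = 0 for j ≠ l, so only diagonal terms survive in ∫|Ψ|² and ∫Ψ·Ψ″; ∫Ψ·Ψ′ dx = [Ψ²/2] between the walls = 0.
Normalization: ∫|Ψ|² dx = 13.546.
⟨p⟩ = 0.0000 and ⟨p²⟩ = 4.4532.
(Δp)² = 4.4532 − (0.0000)² = 4.4532.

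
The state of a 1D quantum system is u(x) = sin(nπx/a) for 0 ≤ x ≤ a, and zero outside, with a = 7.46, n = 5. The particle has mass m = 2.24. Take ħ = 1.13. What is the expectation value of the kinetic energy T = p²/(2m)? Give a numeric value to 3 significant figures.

1.26

T = −(ħ²/2m) d²/dx², so ⟨T⟩ = −(ħ²/2m) ∫ u*·u'' dx / ∫|u|² dx; with m = 2.24.
d/dx sin(nπx/a) = (nπ/a)·cos(nπx/a) and d²/dx² sin(nπx/a) = −(nπ/a)²·sin(nπx/a); on 0 ≤ x ≤ a, ∫sin²(nπx/a) dx = a/2 and ∫sin(nπx/a)·cos(nπx/a) dx = 0.
State is unnormalized: ∫|u|² dx = 3.7300, and ∫u*·(−ħ²/2m · u'') dx = 4.7136, so ⟨T⟩ = 4.7136 / 3.7300.
⟨T⟩ = 1.2637.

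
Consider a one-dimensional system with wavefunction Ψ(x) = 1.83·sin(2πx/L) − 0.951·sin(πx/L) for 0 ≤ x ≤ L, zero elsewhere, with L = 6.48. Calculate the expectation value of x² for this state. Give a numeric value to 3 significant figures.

⟨x²⟩ = ∫ x²·|Ψ|² dx / ∫|Ψ|² dx (integrals over the domain).
On 0 ≤ x ≤ L (j ≠ l): ∫sin²(jπx/L) dx = L/2, ∫sin(jπx/L)·sin(lπx/L) dx = 0; diagonal moments ∫x·sin²(jπx/L) dx = L²/4, ∫x²·sin²(jπx/L) dx = L³·(1/6 − 1/(4j²π²)); cross terms ∫x·sin(jπx/L)·sin(lπx/L) dx = 0 for j + l even and −4jlL²/(π²(j² − l²)²) for j + l odd, ∫x²·sin(jπx/L)·sin(lπx/L) dx = (−1)^(j+l)·4jlL³/(π²(j² − l²)²); higher powers the same way via product-to-sum and parts.
State is unnormalized: ∫|Ψ|² dx = 13.781, and ∫Ψ*·x²·Ψ dx = 266.18, so ⟨x²⟩ = 266.18 / 13.781.
⟨x²⟩ = 19.315.

19.3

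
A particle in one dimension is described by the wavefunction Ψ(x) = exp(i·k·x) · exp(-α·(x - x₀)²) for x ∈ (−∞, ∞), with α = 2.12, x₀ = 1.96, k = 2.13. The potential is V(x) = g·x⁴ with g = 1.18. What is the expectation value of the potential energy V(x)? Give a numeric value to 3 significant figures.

⟨V⟩ = ∫ V(x)·|Ψ|² dx / ∫|Ψ|² dx.
Gaussian moments (u = x − x₀): ∫u^(2j)·e^(−2αu²) du = (2j−1)!!/(4α)^j · √(π/(2α)), odd powers integrate to 0; here √(π/(2α)) = 0.86078.
State is unnormalized: ∫|Ψ|² dx = 0.86078, and ∫Ψ*·V(x)·Ψ dx = 17.793, so ⟨V⟩ = 17.793 / 0.86078.
⟨V⟩ = 20.671.

20.7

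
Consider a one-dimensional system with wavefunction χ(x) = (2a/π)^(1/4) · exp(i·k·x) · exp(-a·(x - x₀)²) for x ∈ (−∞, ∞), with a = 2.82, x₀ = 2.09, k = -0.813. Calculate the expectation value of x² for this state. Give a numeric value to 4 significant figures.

4.457

⟨x²⟩ = ∫ x²·|χ|² dx (integrals over the domain).
Gaussian moments (u = x − x₀): ∫u^(2j)·e^(−2au²) du = (2j−1)!!/(4a)^j · √(π/(2a)), odd powers integrate to 0; here √(π/(2a)) = 0.74634.
⟨x²⟩ = 4.4568.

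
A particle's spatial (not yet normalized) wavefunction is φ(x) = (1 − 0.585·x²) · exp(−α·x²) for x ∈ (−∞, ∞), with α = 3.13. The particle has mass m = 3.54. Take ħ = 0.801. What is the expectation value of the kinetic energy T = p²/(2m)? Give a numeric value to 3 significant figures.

0.344

T = −(ħ²/2m) d²/dx², so ⟨T⟩ = −(ħ²/2m) ∫ φ*·φ'' dx / ∫|φ|² dx; with m = 3.54.
Expand each integrand as polynomial × e^(−2αx²) and use ∫x^(2j)·e^(−2αx²) dx = (2j−1)!!/(4α)^j · √(π/(2α)), odd powers → 0; here √(π/(2α)) = 0.70842. Differentiate with the product rule, d/dx e^(−αx²) = −2αx·e^(−αx²).
State is unnormalized: ∫|φ|² dx = 0.64685, and ∫φ*·(−ħ²/2m · φ'') dx = 0.22279, so ⟨T⟩ = 0.22279 / 0.64685.
⟨T⟩ = 0.34442.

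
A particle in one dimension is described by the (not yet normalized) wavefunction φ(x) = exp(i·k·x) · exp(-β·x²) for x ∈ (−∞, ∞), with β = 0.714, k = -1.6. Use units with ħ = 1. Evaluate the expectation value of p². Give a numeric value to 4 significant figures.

p² φ = −ħ² d²φ/dx²; ⟨p²⟩ = −ħ² ∫ φ*·φ'' dx / ∫|φ|² dx.
Gaussian moments: ∫x^(2j)·e^(−2βx²) dx = (2j−1)!!/(4β)^j · √(π/(2β)), odd powers integrate to 0; here √(π/(2β)) = 1.4832. Derivatives: φ′ = (ik − 2βx)·φ, φ″ = ((ik − 2βx)² − 2β)·φ; the odd-in-x pieces drop out.
State is unnormalized: ∫|φ|² dx = 1.4832, and ∫φ*·(−ħ² φ'') dx = 4.8561, so ⟨p²⟩ = 4.8561 / 1.4832.
⟨p²⟩ = 3.2740.

3.274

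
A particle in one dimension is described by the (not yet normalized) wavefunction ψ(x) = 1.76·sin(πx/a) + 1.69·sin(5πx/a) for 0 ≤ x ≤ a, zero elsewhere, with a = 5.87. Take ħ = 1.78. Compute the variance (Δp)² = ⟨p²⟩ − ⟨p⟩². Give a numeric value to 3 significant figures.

11.4

Compute ⟨p⟩ and ⟨p²⟩ separately; (Δp)² = ⟨p²⟩ − ⟨p⟩².
d²/dx² sin(jπx/a) = −(jπ/a)²·sin(jπx/a); on 0 ≤ x ≤ a, ∫sin²(jπx/a) dx = a/2 and ∫sin(jπx/a)·sin(lπx/a) dx = 0 for j ≠ l, so only diagonal terms survive in ∫|ψ|² and ∫ψ·ψ″; ∫ψ·ψ′ dx = [ψ²/2] between the walls = 0.
Normalization: ∫|ψ|² dx = 17.474.
⟨p⟩ = 0.0000 and ⟨p²⟩ = 11.356.
(Δp)² = 11.356 − (0.0000)² = 11.356.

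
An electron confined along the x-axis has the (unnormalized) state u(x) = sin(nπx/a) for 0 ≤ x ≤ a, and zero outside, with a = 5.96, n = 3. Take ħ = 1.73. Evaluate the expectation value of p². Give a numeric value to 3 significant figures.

p² u = −ħ² d²u/dx²; ⟨p²⟩ = −ħ² ∫ u*·u'' dx / ∫|u|² dx.
d/dx sin(nπx/a) = (nπ/a)·cos(nπx/a) and d²/dx² sin(nπx/a) = −(nπ/a)²·sin(nπx/a); on 0 ≤ x ≤ a, ∫sin²(nπx/a) dx = a/2 and ∫sin(nπx/a)·cos(nπx/a) dx = 0.
State is unnormalized: ∫|u|² dx = 2.9800, and ∫u*·(−ħ² u'') dx = 22.303, so ⟨p²⟩ = 22.303 / 2.9800.
⟨p²⟩ = 7.4841.

7.48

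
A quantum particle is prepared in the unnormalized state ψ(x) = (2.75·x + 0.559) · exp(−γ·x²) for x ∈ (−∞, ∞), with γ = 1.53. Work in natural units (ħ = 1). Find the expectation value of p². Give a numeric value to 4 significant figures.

3.972

p² ψ = −ħ² d²ψ/dx²; ⟨p²⟩ = −ħ² ∫ ψ*·ψ'' dx / ∫|ψ|² dx.
Expand each integrand as polynomial × e^(−2γx²) and use ∫x^(2j)·e^(−2γx²) dx = (2j−1)!!/(4γ)^j · √(π/(2γ)), odd powers → 0; here √(π/(2γ)) = 1.0132. Differentiate with the product rule, d/dx e^(−γx²) = −2γx·e^(−γx²).
State is unnormalized: ∫|ψ|² dx = 1.5687, and ∫ψ*·(−ħ² ψ'') dx = 6.2314, so ⟨p²⟩ = 6.2314 / 1.5687.
⟨p²⟩ = 3.9724.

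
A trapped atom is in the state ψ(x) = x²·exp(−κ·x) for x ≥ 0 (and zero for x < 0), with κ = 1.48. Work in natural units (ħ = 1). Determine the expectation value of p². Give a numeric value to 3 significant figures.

0.730

p² ψ = −ħ² d²ψ/dx²; ⟨p²⟩ = −ħ² ∫ ψ*·ψ'' dx / ∫|ψ|² dx.
Differentiate x²·exp(−κ·x) with the product rule; every integrand then reduces to terms xʲ·e^(−2κx) on [0, ∞), with ∫₀^∞ xʲ·e^(−2κx) dx = j!/(2κ)^(j+1).
State is unnormalized: ∫|ψ|² dx = 0.10562, and ∫ψ*·(−ħ² ψ'') dx = 0.077118, so ⟨p²⟩ = 0.077118 / 0.10562.
⟨p²⟩ = 0.73013.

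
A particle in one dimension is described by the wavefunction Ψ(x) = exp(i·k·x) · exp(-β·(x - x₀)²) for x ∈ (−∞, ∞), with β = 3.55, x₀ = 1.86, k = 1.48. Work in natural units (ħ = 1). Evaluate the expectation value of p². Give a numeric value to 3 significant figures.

p² Ψ = −ħ² d²Ψ/dx²; ⟨p²⟩ = −ħ² ∫ Ψ*·Ψ'' dx / ∫|Ψ|² dx.
Gaussian moments (u = x − x₀): ∫u^(2j)·e^(−2βu²) du = (2j−1)!!/(4β)^j · √(π/(2β)), odd powers integrate to 0; here √(π/(2β)) = 0.66519. Derivatives: Ψ′ = (ik − 2βu)·Ψ, Ψ″ = ((ik − 2βu)² − 2β)·Ψ; the odd-in-u pieces drop out.
State is unnormalized: ∫|Ψ|² dx = 0.66519, and ∫Ψ*·(−ħ² Ψ'') dx = 3.8185, so ⟨p²⟩ = 3.8185 / 0.66519.
⟨p²⟩ = 5.7404.

5.74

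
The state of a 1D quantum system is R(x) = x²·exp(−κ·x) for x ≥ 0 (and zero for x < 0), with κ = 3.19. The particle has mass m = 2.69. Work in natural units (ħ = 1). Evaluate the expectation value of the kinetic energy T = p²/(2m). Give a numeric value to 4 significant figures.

T = −(ħ²/2m) d²/dx², so ⟨T⟩ = −(ħ²/2m) ∫ R*·R'' dx / ∫|R|² dx; with m = 2.69.
Differentiate x²·exp(−κ·x) with the product rule; every integrand then reduces to terms xʲ·e^(−2κx) on [0, ∞), with ∫₀^∞ xʲ·e^(−2κx) dx = j!/(2κ)^(j+1).
State is unnormalized: ∫|R|² dx = 0.0022704, and ∫R*·(−ħ²/2m · R'') dx = 0.0014315, so ⟨T⟩ = 0.0014315 / 0.0022704.
⟨T⟩ = 0.63049.

0.6305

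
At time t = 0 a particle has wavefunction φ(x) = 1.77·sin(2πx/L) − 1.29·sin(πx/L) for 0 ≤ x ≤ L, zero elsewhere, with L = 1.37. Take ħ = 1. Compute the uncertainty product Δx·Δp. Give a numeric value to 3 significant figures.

Δx = √(⟨x²⟩−⟨x⟩²), Δp = √(⟨p²⟩−⟨p⟩²).
On 0 ≤ x ≤ L (j ≠ l): ∫sin²(jπx/L) dx = L/2, ∫sin(jπx/L)·sin(lπx/L) dx = 0; diagonal moments ∫x·sin²(jπx/L) dx = L²/4, ∫x²·sin²(jπx/L) dx = L³·(1/6 − 1/(4j²π²)); cross terms ∫x·sin(jπx/L)·sin(lπx/L) dx = 0 for j + l even and −4jlL²/(π²(j² − l²)²) for j + l odd, ∫x²·sin(jπx/L)·sin(lπx/L) dx = (−1)^(j+l)·4jlL³/(π²(j² − l²)²); higher powers the same way via product-to-sum and parts. d²/dx² sin(jπx/L) = −(jπ/L)²·sin(jπx/L); on 0 ≤ x ≤ L, ∫sin²(jπx/L) dx = L/2 and ∫sin(jπx/L)·sin(lπx/L) dx = 0 for j ≠ l, so only diagonal terms survive in ∫|φ|² and ∫φ·φ″; ∫φ·φ′ dx = [φ²/2] between the walls = 0.
Normalization: ∫|φ|² dx = 3.2859.
⟨x⟩ = 0.91992, ⟨x²⟩ = 0.89896 ⇒ Δx = 0.22959.
⟨p⟩ = 0.0000, ⟨p²⟩ = 15.561 ⇒ Δp = 3.9448.
Δx·Δp = 0.90567.

0.906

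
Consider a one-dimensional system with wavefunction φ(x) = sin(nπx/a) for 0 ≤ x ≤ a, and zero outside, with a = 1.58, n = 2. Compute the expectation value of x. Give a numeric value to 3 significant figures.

0.790

⟨x⟩ = ∫ x·|φ|² dx / ∫|φ|² dx (integrals over the domain).
With sin²θ = (1 − cos2θ)/2 on 0 ≤ x ≤ a: ∫sin²(nπx/a) dx = a/2, ∫x·sin²(nπx/a) dx = a²/4, ∫x²·sin²(nπx/a) dx = a³·(1/6 − 1/(4n²π²)); higher powers xᵏ the same way, integrating xᵏ·cos(2nπx/a) by parts.
State is unnormalized: ∫|φ|² dx = 0.79000, and ∫φ*·x·φ dx = 0.62410, so ⟨x⟩ = 0.62410 / 0.79000.
⟨x⟩ = 0.79000.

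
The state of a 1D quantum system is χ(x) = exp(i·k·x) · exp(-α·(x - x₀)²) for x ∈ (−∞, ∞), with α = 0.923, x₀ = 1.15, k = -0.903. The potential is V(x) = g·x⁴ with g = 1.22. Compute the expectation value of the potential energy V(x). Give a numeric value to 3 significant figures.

5.02

⟨V⟩ = ∫ V(x)·|χ|² dx / ∫|χ|² dx.
Gaussian moments (u = x − x₀): ∫u^(2j)·e^(−2αu²) du = (2j−1)!!/(4α)^j · √(π/(2α)), odd powers integrate to 0; here √(π/(2α)) = 1.3045.
State is unnormalized: ∫|χ|² dx = 1.3045, and ∫χ*·V(x)·χ dx = 6.5545, so ⟨V⟩ = 6.5545 / 1.3045.
⟨V⟩ = 5.0244.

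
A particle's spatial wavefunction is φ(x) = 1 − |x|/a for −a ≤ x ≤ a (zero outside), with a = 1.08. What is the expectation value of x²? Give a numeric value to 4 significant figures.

⟨x²⟩ = ∫ x²·|φ|² dx / ∫|φ|² dx (integrals over the domain).
φ is even, so ∫ over [−a, a] = 2∫₀ᵃ with φ = 1 − x/a there: ∫₀ᵃ (1 − x/a)² dx = a/3, ∫₀ᵃ x²(1 − x/a)² dx = a³/30, ∫₀ᵃ x⁴(1 − x/a)² dx = a⁵/105.
State is unnormalized: ∫|φ|² dx = 0.72000, and ∫φ*·x²·φ dx = 0.083981, so ⟨x²⟩ = 0.083981 / 0.72000.
⟨x²⟩ = 0.11664.

0.1166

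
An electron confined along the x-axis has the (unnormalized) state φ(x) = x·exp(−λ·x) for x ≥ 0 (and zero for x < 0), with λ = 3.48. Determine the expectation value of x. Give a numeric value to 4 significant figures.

⟨x⟩ = ∫ x·|φ|² dx / ∫|φ|² dx (integrals over the domain).
Every integrand reduces to terms xʲ·e^(−2λx) on [0, ∞); use ∫₀^∞ xʲ·e^(−2λx) dx = j!/(2λ)^(j+1).
State is unnormalized: ∫|φ|² dx = 0.0059320, and ∫φ*·x·φ dx = 0.0025569, so ⟨x⟩ = 0.0025569 / 0.0059320.
⟨x⟩ = 0.43103.

0.4310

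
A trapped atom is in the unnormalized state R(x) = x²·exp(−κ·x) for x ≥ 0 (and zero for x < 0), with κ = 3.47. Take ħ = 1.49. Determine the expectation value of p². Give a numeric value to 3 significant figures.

p² R = −ħ² d²R/dx²; ⟨p²⟩ = −ħ² ∫ R*·R'' dx / ∫|R|² dx.
Differentiate x²·exp(−κ·x) with the product rule; every integrand then reduces to terms xʲ·e^(−2κx) on [0, ∞), with ∫₀^∞ xʲ·e^(−2κx) dx = j!/(2κ)^(j+1).
State is unnormalized: ∫|R|² dx = 0.0014908, and ∫R*·(−ħ² R'') dx = 0.013284, so ⟨p²⟩ = 0.013284 / 0.0014908.
⟨p²⟩ = 8.9107.

8.91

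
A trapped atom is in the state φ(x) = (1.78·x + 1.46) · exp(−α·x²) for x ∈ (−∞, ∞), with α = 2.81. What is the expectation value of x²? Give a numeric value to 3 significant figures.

⟨x²⟩ = ∫ x²·|φ|² dx / ∫|φ|² dx (integrals over the domain).
Expand each integrand as polynomial × e^(−2αx²) and use ∫x^(2j)·e^(−2αx²) dx = (2j−1)!!/(4α)^j · √(π/(2α)), odd powers → 0; here √(π/(2α)) = 0.74766.
State is unnormalized: ∫|φ|² dx = 1.8045, and ∫φ*·x²·φ dx = 0.19804, so ⟨x²⟩ = 0.19804 / 1.8045.
⟨x²⟩ = 0.10975.

0.110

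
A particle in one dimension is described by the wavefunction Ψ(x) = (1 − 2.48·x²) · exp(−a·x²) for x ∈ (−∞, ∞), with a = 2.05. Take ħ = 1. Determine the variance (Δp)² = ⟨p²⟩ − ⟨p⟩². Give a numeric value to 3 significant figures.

Compute ⟨p⟩ and ⟨p²⟩ separately; (Δp)² = ⟨p²⟩ − ⟨p⟩².
Expand each integrand as polynomial × e^(−2ax²) and use ∫x^(2j)·e^(−2ax²) dx = (2j−1)!!/(4a)^j · √(π/(2a)), odd powers → 0; here √(π/(2a)) = 0.87535. Differentiate with the product rule, d/dx e^(−ax²) = −2ax·e^(−ax²).
Normalization: ∫|Ψ|² dx = 0.58607.
⟨p⟩ = 0.0000 and ⟨p²⟩ = 6.8744.
(Δp)² = 6.8744 − (0.0000)² = 6.8744.

6.87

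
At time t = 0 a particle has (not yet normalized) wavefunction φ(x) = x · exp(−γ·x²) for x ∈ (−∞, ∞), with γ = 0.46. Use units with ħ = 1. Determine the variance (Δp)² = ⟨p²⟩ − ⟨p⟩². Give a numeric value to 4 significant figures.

1.380

Compute ⟨p⟩ and ⟨p²⟩ separately; (Δp)² = ⟨p²⟩ − ⟨p⟩².
Expand each integrand as polynomial × e^(−2γx²) and use ∫x^(2j)·e^(−2γx²) dx = (2j−1)!!/(4γ)^j · √(π/(2γ)), odd powers → 0; here √(π/(2γ)) = 1.8479. Differentiate with the product rule, d/dx e^(−γx²) = −2γx·e^(−γx²).
Normalization: ∫|φ|² dx = 1.0043.
⟨p⟩ = 0.0000 and ⟨p²⟩ = 1.3800.
(Δp)² = 1.3800 − (0.0000)² = 1.3800.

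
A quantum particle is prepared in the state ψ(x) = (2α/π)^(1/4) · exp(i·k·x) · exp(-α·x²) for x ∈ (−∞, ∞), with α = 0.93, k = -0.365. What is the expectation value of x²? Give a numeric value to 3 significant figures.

0.269

⟨x²⟩ = ∫ x²·|ψ|² dx (integrals over the domain).
Gaussian moments: ∫x^(2j)·e^(−2αx²) dx = (2j−1)!!/(4α)^j · √(π/(2α)), odd powers integrate to 0; here √(π/(2α)) = 1.2996.
⟨x²⟩ = 0.26882.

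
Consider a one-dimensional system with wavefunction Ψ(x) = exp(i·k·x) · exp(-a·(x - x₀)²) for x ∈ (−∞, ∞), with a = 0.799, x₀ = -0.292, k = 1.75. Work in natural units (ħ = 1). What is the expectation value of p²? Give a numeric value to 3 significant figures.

3.86

p² Ψ = −ħ² d²Ψ/dx²; ⟨p²⟩ = −ħ² ∫ Ψ*·Ψ'' dx / ∫|Ψ|² dx.
Gaussian moments (u = x − x₀): ∫u^(2j)·e^(−2au²) du = (2j−1)!!/(4a)^j · √(π/(2a)), odd powers integrate to 0; here √(π/(2a)) = 1.4021. Derivatives: Ψ′ = (ik − 2au)·Ψ, Ψ″ = ((ik − 2au)² − 2a)·Ψ; the odd-in-u pieces drop out.
State is unnormalized: ∫|Ψ|² dx = 1.4021, and ∫Ψ*·(−ħ² Ψ'') dx = 5.4143, so ⟨p²⟩ = 5.4143 / 1.4021.
⟨p²⟩ = 3.8615.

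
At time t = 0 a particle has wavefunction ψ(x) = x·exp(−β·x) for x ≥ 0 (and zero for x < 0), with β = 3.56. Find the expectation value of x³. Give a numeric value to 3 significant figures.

0.166

⟨x³⟩ = ∫ x³·|ψ|² dx / ∫|ψ|² dx (integrals over the domain).
Every integrand reduces to terms xʲ·e^(−2βx) on [0, ∞); use ∫₀^∞ xʲ·e^(−2βx) dx = j!/(2β)^(j+1).
State is unnormalized: ∫|ψ|² dx = 0.0055410, and ∫ψ*·x³·ψ dx = 0.00092109, so ⟨x³⟩ = 0.00092109 / 0.0055410.
⟨x³⟩ = 0.16623.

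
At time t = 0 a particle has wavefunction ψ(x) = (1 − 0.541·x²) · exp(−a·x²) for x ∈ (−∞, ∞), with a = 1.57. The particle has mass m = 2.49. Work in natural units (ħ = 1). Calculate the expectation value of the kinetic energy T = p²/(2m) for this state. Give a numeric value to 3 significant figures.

T = −(ħ²/2m) d²/dx², so ⟨T⟩ = −(ħ²/2m) ∫ ψ*·ψ'' dx / ∫|ψ|² dx; with m = 2.49.
Expand each integrand as polynomial × e^(−2ax²) and use ∫x^(2j)·e^(−2ax²) dx = (2j−1)!!/(4a)^j · √(π/(2a)), odd powers → 0; here √(π/(2a)) = 1.0003. Differentiate with the product rule, d/dx e^(−ax²) = −2ax·e^(−ax²).
State is unnormalized: ∫|ψ|² dx = 0.85019, and ∫ψ*·(−ħ²/2m · ψ'') dx = 0.38605, so ⟨T⟩ = 0.38605 / 0.85019.
⟨T⟩ = 0.45408.

0.454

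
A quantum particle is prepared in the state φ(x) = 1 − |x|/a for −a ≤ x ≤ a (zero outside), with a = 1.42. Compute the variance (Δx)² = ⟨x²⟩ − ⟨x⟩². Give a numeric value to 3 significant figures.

Compute ⟨x⟩ and ⟨x²⟩ separately, then (Δx)² = ⟨x²⟩ − ⟨x⟩².
φ is even, so ∫ over [−a, a] = 2∫₀ᵃ with φ = 1 − x/a there: ∫₀ᵃ (1 − x/a)² dx = a/3, ∫₀ᵃ x²(1 − x/a)² dx = a³/30, ∫₀ᵃ x⁴(1 − x/a)² dx = a⁵/105.
Normalization: ∫|φ|² dx = 0.94667.
⟨x⟩ = 0.0000 and ⟨x²⟩ = 0.20164.
(Δx)² = 0.20164 − (0.0000)² = 0.20164.

0.202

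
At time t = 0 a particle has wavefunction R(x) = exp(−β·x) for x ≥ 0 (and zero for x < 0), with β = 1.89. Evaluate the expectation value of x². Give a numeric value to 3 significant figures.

0.140

⟨x²⟩ = ∫ x²·|R|² dx / ∫|R|² dx (integrals over the domain).
Every integrand reduces to terms xʲ·e^(−2βx) on [0, ∞); use ∫₀^∞ xʲ·e^(−2βx) dx = j!/(2β)^(j+1).
State is unnormalized: ∫|R|² dx = 0.26455, and ∫R*·x²·R dx = 0.037030, so ⟨x²⟩ = 0.037030 / 0.26455.
⟨x²⟩ = 0.13997.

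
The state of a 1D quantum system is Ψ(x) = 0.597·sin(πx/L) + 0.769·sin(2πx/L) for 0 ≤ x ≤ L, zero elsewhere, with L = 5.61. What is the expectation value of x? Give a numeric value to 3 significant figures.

⟨x⟩ = ∫ x·|Ψ|² dx / ∫|Ψ|² dx (integrals over the domain).
On 0 ≤ x ≤ L (j ≠ l): ∫sin²(jπx/L) dx = L/2, ∫sin(jπx/L)·sin(lπx/L) dx = 0; diagonal moments ∫x·sin²(jπx/L) dx = L²/4, ∫x²·sin²(jπx/L) dx = L³·(1/6 − 1/(4j²π²)); cross terms ∫x·sin(jπx/L)·sin(lπx/L) dx = 0 for j + l even and −4jlL²/(π²(j² − l²)²) for j + l odd, ∫x²·sin(jπx/L)·sin(lπx/L) dx = (−1)^(j+l)·4jlL³/(π²(j² − l²)²); higher powers the same way via product-to-sum and parts.
State is unnormalized: ∫|Ψ|² dx = 2.6585, and ∫Ψ*·x·Ψ dx = 4.8545, so ⟨x⟩ = 4.8545 / 2.6585.
⟨x⟩ = 1.8260.

1.83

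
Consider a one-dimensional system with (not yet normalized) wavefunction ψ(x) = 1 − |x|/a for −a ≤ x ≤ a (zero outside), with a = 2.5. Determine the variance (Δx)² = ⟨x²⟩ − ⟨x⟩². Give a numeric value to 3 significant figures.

0.625

Compute ⟨x⟩ and ⟨x²⟩ separately, then (Δx)² = ⟨x²⟩ − ⟨x⟩².
ψ is even, so ∫ over [−a, a] = 2∫₀ᵃ with ψ = 1 − x/a there: ∫₀ᵃ (1 − x/a)² dx = a/3, ∫₀ᵃ x²(1 − x/a)² dx = a³/30, ∫₀ᵃ x⁴(1 − x/a)² dx = a⁵/105.
Normalization: ∫|ψ|² dx = 1.6667.
⟨x⟩ = 0.0000 and ⟨x²⟩ = 0.62500.
(Δx)² = 0.62500 − (0.0000)² = 0.62500.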